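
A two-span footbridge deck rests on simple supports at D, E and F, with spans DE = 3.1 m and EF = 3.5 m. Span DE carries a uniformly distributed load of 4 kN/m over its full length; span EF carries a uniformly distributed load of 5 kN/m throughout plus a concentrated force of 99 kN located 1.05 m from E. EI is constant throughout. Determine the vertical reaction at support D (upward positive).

Release continuity at E by inserting a hinge; the redundant is the internal moment M_E. The primary structure is two simply-supported spans DE and EF.
End slopes at the hinge E, treating each span as simply supported:
  span DE: UDL 4: wL³/(24EI) = 4.965/EI
  span EF: UDL 5: wL³/(24EI) = 8.932/EI
  span EF: point load 99 at a = 1.05: Pab(L + b)/(6LEI) = 72.16/EI
  relative rotation θ_0 = (4.965 + 81.09)/EI = 86.06/EI
A unit hogging moment at E produces rotation L₁/(3EI) + L₂/(3EI) = 2.2/EI.
Compatibility: M_E·(L₁+L₂)/(3EI) = θ_0, giving M_E = 39.12 kN·m (hogging).
Span DE, ΣM about D with M_E applied at E: R_E^{DE}·3.1 = 19.22 + 39.12, so R_E^{DE} = 18.82 kN and R_D = 12.4 − 18.82 = -6.418 kN.

R_D = -6.418 kN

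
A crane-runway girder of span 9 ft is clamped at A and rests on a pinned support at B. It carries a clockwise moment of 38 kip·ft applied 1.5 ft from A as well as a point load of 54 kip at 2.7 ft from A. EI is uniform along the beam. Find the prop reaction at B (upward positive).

R_B = 8.496 kip

Choose R_B as the redundant. The primary structure is the cantilever fixed at A.
Free-end deflection of the primary structure under the applied loading (downward +):
  clockwise couple 38 at a = 1.5: M₀a(2L − a)/(2EI) = 470.2/EI
  point load 54 at a = 2.7: Pa²(3L − a)/(6EI) = 1594/EI
  δ_0 = 2065/EI
Tip deflection under a unit load at B: L³/(3EI) = 243/EI.
The prop prevents deflection at B: R_B = δ_0/δ_{BB} = 2065/243 = 8.496 kip.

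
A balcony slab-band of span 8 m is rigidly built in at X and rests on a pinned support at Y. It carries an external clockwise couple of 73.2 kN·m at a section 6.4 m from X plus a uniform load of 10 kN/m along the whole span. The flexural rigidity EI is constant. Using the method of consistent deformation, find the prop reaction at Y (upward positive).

Take the reaction at Y as the redundant and release it; the primary structure is a cantilever fixed at X.
Free-end deflection of the primary structure under the applied loading (downward +):
  clockwise couple 73.2 at a = 6.4: M₀a(2L − a)/(2EI) = 2249/EI
  UDL 10: wL⁴/(8EI) = 5120/EI
  δ_0 = 7369/EI
Tip deflection under a unit load at Y: L³/(3EI) = 170.7/EI.
The prop prevents deflection at Y: R_Y = δ_0/δ_{YY} = 7369/170.7 = 43.18 kN.

R_Y = 43.18 kN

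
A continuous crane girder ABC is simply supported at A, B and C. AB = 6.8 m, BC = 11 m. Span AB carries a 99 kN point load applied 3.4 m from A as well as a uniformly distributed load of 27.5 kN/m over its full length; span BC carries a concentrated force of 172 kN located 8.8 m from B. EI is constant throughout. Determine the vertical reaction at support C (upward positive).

R_C = 117.5 kN

Insert a hinge at B; M_B is the redundant, and each span becomes simply supported.
Discontinuity in slope at B on the released structure — sum the simple-span end rotations:
  span AB: point load 99 at a = 3.4: Pab(L + a)/(6LEI) = 286.1/EI
  span AB: UDL 27.5: wL³/(24EI) = 360.3/EI
  span BC: point load 172 at a = 8.8: Pab(L + b)/(6LEI) = 666/EI
  relative rotation θ_0 = (646.4 + 666)/EI = 1312/EI
A unit hogging moment at B produces rotation L₁/(3EI) + L₂/(3EI) = 5.933/EI.
Compatibility: M_B·(L₁+L₂)/(3EI) = θ_0, giving M_B = 221.2 kN·m (hogging).
Span BC, ΣM about C: R_B^{BC}·11 = 378.4 + 221.2, so R_B^{BC} = 54.51 kN and R_C = 172 − 54.51 = 117.5 kN.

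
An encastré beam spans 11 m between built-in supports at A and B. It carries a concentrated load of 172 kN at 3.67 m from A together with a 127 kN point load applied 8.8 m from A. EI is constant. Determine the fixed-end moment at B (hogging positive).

Take the two fixed-end moments M_A, M_B as redundants; the released structure is the simple span AB.
Simple-span end rotations at A and B under the given loads:
  at A: point load 172 at a = 3.67: Pab(L + b)/(6LEI) = 1285/EI
  at B: point load 172 at a = 3.67: Pab(L + a)/(6LEI) = 1028/EI
  at A: point load 127 at a = 8.8: Pab(L + b)/(6LEI) = 491.7/EI
  at B: point load 127 at a = 8.8: Pab(L + a)/(6LEI) = 737.6/EI
  θ_A0 = 1777/EI,  θ_B0 = 1766/EI
Flexibility coefficients: a unit moment at one end gives L/(3EI) there and L/(6EI) at the far end, so f₁₁ = f₂₂ = 3.667/EI and f₁₂ = f₂₁ = 1.833/EI.
Compatibility — zero rotation at each built-in end:
  3.667 M_A + 1.833 M_B = 1777
  1.833 M_A + 3.667 M_B = 1766
Solving the pair gives M_A = 325 kN·m and M_B = 319.2 kN·m (hogging).

M_B = 319.2 kN·m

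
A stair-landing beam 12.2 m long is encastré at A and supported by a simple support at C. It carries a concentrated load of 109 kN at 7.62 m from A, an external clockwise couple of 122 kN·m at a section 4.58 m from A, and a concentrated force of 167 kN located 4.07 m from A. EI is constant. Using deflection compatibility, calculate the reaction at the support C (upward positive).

R_C = 84.43 kN

Release the roller at C. Primary structure: cantilever fixed at A.
Deflection at C on the released cantilever, summing each load's contribution:
  point load 109 at a = 7.62: Pa²(3L − a)/(6EI) = 30569/EI
  clockwise couple 122 at a = 4.58: M₀a(2L − a)/(2EI) = 5537/EI
  point load 167 at a = 4.07: Pa²(3L − a)/(6EI) = 14998/EI
  δ_0 = 51105/EI
Tip deflection under a unit load at C: L³/(3EI) = 605.3/EI.
The prop prevents deflection at C: R_C = δ_0/δ_{CC} = 51105/605.3 = 84.43 kN.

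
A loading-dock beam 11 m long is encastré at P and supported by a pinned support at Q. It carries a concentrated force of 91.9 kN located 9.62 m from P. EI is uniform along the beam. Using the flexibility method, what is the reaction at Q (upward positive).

R_Q = 74.7 kN

Remove the prop at Q; the released (primary) structure is a cantilever built in at P.
Free-end deflection of the primary structure under the applied loading (downward +):
  point load 91.9 at a = 9.62: Pa²(3L − a)/(6EI) = 33140/EI
Tip deflection under a unit load at Q: L³/(3EI) = 443.7/EI.
The prop prevents deflection at Q: R_Q = δ_0/δ_{QQ} = 33140/443.7 = 74.7 kN.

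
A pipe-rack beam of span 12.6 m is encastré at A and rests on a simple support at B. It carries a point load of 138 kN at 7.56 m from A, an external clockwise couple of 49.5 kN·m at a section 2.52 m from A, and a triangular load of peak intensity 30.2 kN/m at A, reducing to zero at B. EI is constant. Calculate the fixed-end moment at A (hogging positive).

Release the roller at B. Primary structure: cantilever fixed at A.
Deflection at B on the released cantilever, summing each load's contribution:
  point load 138 at a = 7.56: Pa²(3L − a)/(6EI) = 39751/EI
  clockwise couple 49.5 at a = 2.52: M₀a(2L − a)/(2EI) = 1415/EI
  triangular load, peak 30.2 at the fixed end: w₀L⁴/(30EI) = 25373/EI
  δ_0 = 66539/EI
Tip deflection under a unit load at B: L³/(3EI) = 666.8/EI.
The prop prevents deflection at B: R_B = δ_0/δ_{BB} = 66539/666.8 = 99.79 kN.
Moment equilibrium about A: M_A = Σ(load moments about A) − R_B·L = 1892 − 99.79×12.6 = 634.5 kN·m.

M_A = 634.5 kN·m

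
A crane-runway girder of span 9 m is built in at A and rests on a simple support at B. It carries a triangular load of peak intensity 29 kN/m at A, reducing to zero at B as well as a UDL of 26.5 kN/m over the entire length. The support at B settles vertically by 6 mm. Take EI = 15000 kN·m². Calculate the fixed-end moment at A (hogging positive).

Choose R_B as the redundant. The primary structure is the cantilever fixed at A.
Downward deflection at the released point B due to the loads:
  triangular load, peak 29 at the fixed end: w₀L⁴/(30EI) = 6342/EI
  UDL 26.5: wL⁴/(8EI) = 21733/EI
  δ_0 = 28076/EI
Tip deflection under a unit load at B: L³/(3EI) = 243/EI.
With EI = 15000 kN·m²: δ_0 = 1.8717 m and δ_{BB} = 0.0162 m/kN.
Compatibility — the beam at B must follow the support down by 0.006 m: δ_0 − R_B·δ_{BB} = 0.006, so R_B = (1.8717 − 0.006)/0.0162 = 115.2 kN.
Moment equilibrium about A: M_A = Σ(load moments about A) − R_B·L = 1465 − 115.2×9 = 428.2 kN·m.

M_A = 428.2 kN·m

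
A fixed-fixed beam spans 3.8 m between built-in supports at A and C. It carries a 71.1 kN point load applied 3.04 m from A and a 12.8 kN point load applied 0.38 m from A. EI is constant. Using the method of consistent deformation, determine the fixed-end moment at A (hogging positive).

M_A = 12.59 kN·m

Release both end moments; the primary structure is a simply-supported span AC with redundants M_A and M_C.
Simple-span end rotations at A and C under the given loads:
  at A: point load 71.1 at a = 3.04: Pab(L + b)/(6LEI) = 32.85/EI
  at C: point load 71.1 at a = 3.04: Pab(L + a)/(6LEI) = 49.28/EI
  at A: point load 12.8 at a = 0.38: Pab(L + b)/(6LEI) = 5.268/EI
  at C: point load 12.8 at a = 0.38: Pab(L + a)/(6LEI) = 3.05/EI
  θ_A0 = 38.12/EI,  θ_C0 = 52.33/EI
Flexibility coefficients: a unit moment at one end gives L/(3EI) there and L/(6EI) at the far end, so f₁₁ = f₂₂ = 1.267/EI and f₁₂ = f₂₁ = 0.6333/EI.
Compatibility — zero rotation at each built-in end:
  1.267 M_A + 0.6333 M_C = 38.12
  0.6333 M_A + 1.267 M_C = 52.33
Solving the pair gives M_A = 12.59 kN·m and M_C = 35.02 kN·m (hogging).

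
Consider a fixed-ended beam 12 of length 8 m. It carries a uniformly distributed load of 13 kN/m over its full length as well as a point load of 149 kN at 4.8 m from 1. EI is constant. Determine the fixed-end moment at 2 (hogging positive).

Take the two fixed-end moments M_1, M_2 as redundants; the released structure is the simple span 12.
On the primary (simply-supported) span, the end slopes from the loading are:
  at 1: UDL 13: wL³/(24EI) = 277.3/EI
  at 2: UDL 13: wL³/(24EI) = 277.3/EI
  at 1: point load 149 at a = 4.8: Pab(L + b)/(6LEI) = 534/EI
  at 2: point load 149 at a = 4.8: Pab(L + a)/(6LEI) = 610.3/EI
  θ_10 = 811.3/EI,  θ_20 = 887.6/EI
Flexibility coefficients: a unit moment at one end gives L/(3EI) there and L/(6EI) at the far end, so f₁₁ = f₂₂ = 2.667/EI and f₁₂ = f₂₁ = 1.333/EI.
Compatibility — zero rotation at each built-in end:
  2.667 M_1 + 1.333 M_2 = 811.3
  1.333 M_1 + 2.667 M_2 = 887.6
Solving the pair gives M_1 = 183.8 kN·m and M_2 = 241 kN·m (hogging).

M_2 = 241 kN·m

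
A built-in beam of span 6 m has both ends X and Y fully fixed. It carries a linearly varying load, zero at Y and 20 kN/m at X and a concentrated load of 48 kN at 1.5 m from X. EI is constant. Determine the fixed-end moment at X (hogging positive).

Take the two fixed-end moments M_X, M_Y as redundants; the released structure is the simple span XY.
Simple-span end rotations at X and Y under the given loads:
  at X: triangular load, peak 20: w₀L³/(45EI) = 96/EI
  at Y: triangular load, peak 20: 7w₀L³/(360EI) = 84/EI
  at X: point load 48 at a = 1.5: Pab(L + b)/(6LEI) = 94.5/EI
  at Y: point load 48 at a = 1.5: Pab(L + a)/(6LEI) = 67.5/EI
  θ_X0 = 190.5/EI,  θ_Y0 = 151.5/EI
Flexibility coefficients: a unit moment at one end gives L/(3EI) there and L/(6EI) at the far end, so f₁₁ = f₂₂ = 2/EI and f₁₂ = f₂₁ = 1/EI.
Compatibility — zero rotation at each built-in end:
  2 M_X + 1 M_Y = 190.5
  1 M_X + 2 M_Y = 151.5
Solving the pair gives M_X = 76.5 kN·m and M_Y = 37.5 kN·m (hogging).

M_X = 76.5 kN·m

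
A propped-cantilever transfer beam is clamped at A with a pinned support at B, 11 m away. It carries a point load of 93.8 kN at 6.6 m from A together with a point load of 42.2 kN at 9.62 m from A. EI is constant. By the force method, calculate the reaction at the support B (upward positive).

R_B = 74.82 kN

Choose R_B as the redundant. The primary structure is the cantilever fixed at A.
Downward deflection at the released point B due to the loads:
  point load 93.8 at a = 6.6: Pa²(3L − a)/(6EI) = 17978/EI
  point load 42.2 at a = 9.62: Pa²(3L − a)/(6EI) = 15218/EI
  δ_0 = 33196/EI
Flexibility coefficient — unit upward force at B: δ_{BB} = L³/(3EI) = 443.7/EI.
Compatibility at B: δ_0 − R_B·δ_{BB} = 0, so R_B = 33196/443.7 = 74.82 kN.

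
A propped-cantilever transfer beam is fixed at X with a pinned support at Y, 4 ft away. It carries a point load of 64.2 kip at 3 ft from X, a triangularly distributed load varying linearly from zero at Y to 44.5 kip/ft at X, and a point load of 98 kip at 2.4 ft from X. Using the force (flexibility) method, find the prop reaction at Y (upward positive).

Choose R_Y as the redundant. The primary structure is the cantilever fixed at X.
Downward deflection at the released point Y due to the loads:
  point load 64.2 at a = 3: Pa²(3L − a)/(6EI) = 866.7/EI
  triangular load, peak 44.5 at the fixed end: w₀L⁴/(30EI) = 379.7/EI
  point load 98 at a = 2.4: Pa²(3L − a)/(6EI) = 903.2/EI
  δ_0 = 2150/EI
Tip deflection under a unit load at Y: L³/(3EI) = 21.33/EI.
The prop prevents deflection at Y: R_Y = δ_0/δ_{YY} = 2150/21.33 = 100.8 kip.

R_Y = 100.8 kip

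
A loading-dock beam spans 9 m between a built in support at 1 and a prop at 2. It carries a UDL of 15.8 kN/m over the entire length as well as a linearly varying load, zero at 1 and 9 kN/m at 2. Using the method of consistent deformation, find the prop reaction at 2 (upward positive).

R_2 = 75.6 kN

Remove the prop at 2; the released (primary) structure is a cantilever built in at 1.
Free-end deflection of the primary structure under the applied loading (downward +):
  UDL 15.8: wL⁴/(8EI) = 12958/EI
  triangular load, peak 9 at the free end: 11w₀L⁴/(120EI) = 5413/EI
  δ_0 = 18371/EI
Tip deflection under a unit load at 2: L³/(3EI) = 243/EI.
The prop prevents deflection at 2: R_2 = δ_0/δ_{22} = 18371/243 = 75.6 kN.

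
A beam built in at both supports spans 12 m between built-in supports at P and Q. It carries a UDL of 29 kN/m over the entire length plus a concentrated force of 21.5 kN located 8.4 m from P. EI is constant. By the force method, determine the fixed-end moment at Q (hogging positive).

M_Q = 385.9 kN·m

Release both end moments; the primary structure is a simply-supported span PQ with redundants M_P and M_Q.
End rotations of the released simple span under the applied load (×1/EI):
  at P: UDL 29: wL³/(24EI) = 2088/EI
  at Q: UDL 29: wL³/(24EI) = 2088/EI
  at P: point load 21.5 at a = 8.4: Pab(L + b)/(6LEI) = 140.9/EI
  at Q: point load 21.5 at a = 8.4: Pab(L + a)/(6LEI) = 184.2/EI
  θ_P0 = 2229/EI,  θ_Q0 = 2272/EI
Flexibility coefficients: a unit moment at one end gives L/(3EI) there and L/(6EI) at the far end, so f₁₁ = f₂₂ = 4/EI and f₁₂ = f₂₁ = 2/EI.
Compatibility — zero rotation at each built-in end:
  4 M_P + 2 M_Q = 2229
  2 M_P + 4 M_Q = 2272
Solving the pair gives M_P = 364.3 kN·m and M_Q = 385.9 kN·m (hogging).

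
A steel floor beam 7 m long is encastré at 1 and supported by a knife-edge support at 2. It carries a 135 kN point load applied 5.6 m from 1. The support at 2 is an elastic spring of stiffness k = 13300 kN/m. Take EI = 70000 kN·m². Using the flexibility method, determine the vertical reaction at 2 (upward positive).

Choose R_2 as the redundant. The primary structure is the cantilever fixed at 1.
Deflection at 2 on the released cantilever, summing each load's contribution:
  point load 135 at a = 5.6: Pa²(3L − a)/(6EI) = 10866/EI
Flexibility coefficient — unit upward force at 2: δ_{22} = L³/(3EI) = 114.3/EI.
With EI = 70000 kN·m²: δ_0 = 0.15523 m and δ_{22} = 0.001633 m/kN.
Compatibility — the spring shortens by R_2/k under the reaction it provides: δ_0 − R_2·δ_{22} = R_2/k. With 1/k = 0.000075 m/kN, R_2 = δ_0 / (δ_{22} + 1/k) = 0.15523 / (0.001633 + 0.000075) = 90.86 kN.

R_2 = 90.86 kN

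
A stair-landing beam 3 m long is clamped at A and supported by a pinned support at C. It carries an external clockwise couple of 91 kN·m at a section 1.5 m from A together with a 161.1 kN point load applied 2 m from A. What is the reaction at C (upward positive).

Choose R_C as the redundant. The primary structure is the cantilever fixed at A.
Downward deflection at the released point C due to the loads:
  clockwise couple 91 at a = 1.5: M₀a(2L − a)/(2EI) = 307.1/EI
  point load 161.1 at a = 2: Pa²(3L − a)/(6EI) = 751.8/EI
  δ_0 = 1059/EI
Tip deflection under a unit load at C: L³/(3EI) = 9/EI.
Compatibility at C: δ_0 − R_C·δ_{CC} = 0, so R_C = 1059/9 = 117.7 kN.

R_C = 117.7 kN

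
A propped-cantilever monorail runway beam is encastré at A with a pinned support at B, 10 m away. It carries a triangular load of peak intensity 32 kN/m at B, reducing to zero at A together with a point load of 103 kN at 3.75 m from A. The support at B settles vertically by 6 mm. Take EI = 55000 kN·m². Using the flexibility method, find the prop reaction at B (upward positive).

Take the reaction at B as the redundant and release it; the primary structure is a cantilever fixed at A.
Free-end deflection of the primary structure under the applied loading (downward +):
  triangular load, peak 32 at the free end: 11w₀L⁴/(120EI) = 29333/EI
  point load 103 at a = 3.75: Pa²(3L − a)/(6EI) = 6337/EI
  δ_0 = 35670/EI
Tip deflection under a unit load at B: L³/(3EI) = 333.3/EI.
With EI = 55000 kN·m²: δ_0 = 0.64855 m and δ_{BB} = 0.006061 m/kN.
Compatibility — the beam at B must follow the support down by 0.006 m: δ_0 − R_B·δ_{BB} = 0.006, so R_B = (0.64855 − 0.006)/0.006061 = 106 kN.

R_B = 106 kN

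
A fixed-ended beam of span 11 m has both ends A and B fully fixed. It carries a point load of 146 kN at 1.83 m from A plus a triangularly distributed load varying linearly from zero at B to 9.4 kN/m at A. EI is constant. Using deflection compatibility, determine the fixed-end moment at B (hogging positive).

M_B = 74.97 kN·m

Release both end moments; the primary structure is a simply-supported span AB with redundants M_A and M_B.
End rotations of the released simple span under the applied load (×1/EI):
  at A: point load 146 at a = 1.83: Pab(L + b)/(6LEI) = 748.7/EI
  at B: point load 146 at a = 1.83: Pab(L + a)/(6LEI) = 476.3/EI
  at A: triangular load, peak 9.4: w₀L³/(45EI) = 278/EI
  at B: triangular load, peak 9.4: 7w₀L³/(360EI) = 243.3/EI
  θ_A0 = 1027/EI,  θ_B0 = 719.6/EI
Flexibility coefficients: a unit moment at one end gives L/(3EI) there and L/(6EI) at the far end, so f₁₁ = f₂₂ = 3.667/EI and f₁₂ = f₂₁ = 1.833/EI.
Compatibility — zero rotation at each built-in end:
  3.667 M_A + 1.833 M_B = 1027
  1.833 M_A + 3.667 M_B = 719.6
Solving the pair gives M_A = 242.5 kN·m and M_B = 74.97 kN·m (hogging).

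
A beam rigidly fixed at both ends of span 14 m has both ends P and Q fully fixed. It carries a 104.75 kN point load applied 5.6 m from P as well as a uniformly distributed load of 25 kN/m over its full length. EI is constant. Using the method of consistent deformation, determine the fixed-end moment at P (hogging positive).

M_P = 619.5 kN·m

Take the two fixed-end moments M_P, M_Q as redundants; the released structure is the simple span PQ.
Simple-span end rotations at P and Q under the given loads:
  at P: point load 104.75 at a = 5.6: Pab(L + b)/(6LEI) = 1314/EI
  at Q: point load 104.75 at a = 5.6: Pab(L + a)/(6LEI) = 1150/EI
  at P: UDL 25: wL³/(24EI) = 2858/EI
  at Q: UDL 25: wL³/(24EI) = 2858/EI
  θ_P0 = 4172/EI,  θ_Q0 = 4008/EI
Flexibility coefficients: a unit moment at one end gives L/(3EI) there and L/(6EI) at the far end, so f₁₁ = f₂₂ = 4.667/EI and f₁₂ = f₂₁ = 2.333/EI.
Compatibility — zero rotation at each built-in end:
  4.667 M_P + 2.333 M_Q = 4172
  2.333 M_P + 4.667 M_Q = 4008
Solving the pair gives M_P = 619.5 kN·m and M_Q = 549.1 kN·m (hogging).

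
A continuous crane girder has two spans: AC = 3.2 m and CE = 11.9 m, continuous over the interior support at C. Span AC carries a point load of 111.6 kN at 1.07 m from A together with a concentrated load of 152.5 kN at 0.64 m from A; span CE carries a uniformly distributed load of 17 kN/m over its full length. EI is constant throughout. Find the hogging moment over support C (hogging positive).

Insert a hinge at C; M_C is the redundant, and each span becomes simply supported.
Discontinuity in slope at C on the released structure — sum the simple-span end rotations:
  span AC: point load 111.6 at a = 1.07: Pab(L + a)/(6LEI) = 56.57/EI
  span AC: point load 152.5 at a = 0.64: Pab(L + a)/(6LEI) = 49.97/EI
  span CE: UDL 17: wL³/(24EI) = 1194/EI
  relative rotation θ_0 = (106.5 + 1194)/EI = 1300/EI
A unit hogging moment at C produces rotation L₁/(3EI) + L₂/(3EI) = 5.033/EI.
Compatibility: M_C·(L₁+L₂)/(3EI) = θ_0, giving M_C = 258.3 kN·m (hogging).

M_C = 258.3 kN·m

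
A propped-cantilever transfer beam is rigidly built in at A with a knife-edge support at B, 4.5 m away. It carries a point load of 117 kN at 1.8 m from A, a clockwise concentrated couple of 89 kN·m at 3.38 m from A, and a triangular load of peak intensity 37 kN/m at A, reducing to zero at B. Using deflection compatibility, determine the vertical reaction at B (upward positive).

Take the reaction at B as the redundant and release it; the primary structure is a cantilever fixed at A.
Deflection at B on the released cantilever, summing each load's contribution:
  point load 117 at a = 1.8: Pa²(3L − a)/(6EI) = 739.2/EI
  clockwise couple 89 at a = 3.38: M₀a(2L − a)/(2EI) = 845.3/EI
  triangular load, peak 37 at the fixed end: w₀L⁴/(30EI) = 505.7/EI
  δ_0 = 2090/EI
Flexibility coefficient — unit upward force at B: δ_{BB} = L³/(3EI) = 30.38/EI.
The prop prevents deflection at B: R_B = δ_0/δ_{BB} = 2090/30.38 = 68.81 kN.

R_B = 68.81 kN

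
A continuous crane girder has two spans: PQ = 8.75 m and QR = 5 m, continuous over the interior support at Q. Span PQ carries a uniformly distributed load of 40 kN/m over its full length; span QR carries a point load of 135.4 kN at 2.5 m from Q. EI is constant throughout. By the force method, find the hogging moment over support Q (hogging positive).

Insert a hinge at Q; M_Q is the redundant, and each span becomes simply supported.
Rotations at Q on the released spans (each span's end-slope, ×1/EI):
  span PQ: UDL 40: wL³/(24EI) = 1117/EI
  span QR: point load 135.4 at a = 2.5: Pab(L + b)/(6LEI) = 211.6/EI
  relative rotation θ_0 = (1117 + 211.6)/EI = 1328/EI
A unit hogging moment at Q produces rotation L₁/(3EI) + L₂/(3EI) = 4.583/EI.
Slope continuity at Q: θ_0 = M_Q·4.583/EI, so M_Q = 1328/4.583 = 289.8 kN·m (hogging).

M_Q = 289.8 kN·m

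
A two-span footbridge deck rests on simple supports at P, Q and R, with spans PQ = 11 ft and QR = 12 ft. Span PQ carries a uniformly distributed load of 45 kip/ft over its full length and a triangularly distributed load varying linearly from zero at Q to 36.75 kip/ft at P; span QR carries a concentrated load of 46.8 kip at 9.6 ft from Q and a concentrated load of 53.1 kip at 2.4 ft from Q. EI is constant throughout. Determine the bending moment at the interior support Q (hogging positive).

M_Q = 525.6 kip·ft

Insert a hinge at Q; M_Q is the redundant, and each span becomes simply supported.
Discontinuity in slope at Q on the released structure — sum the simple-span end rotations:
  span PQ: UDL 45: wL³/(24EI) = 2496/EI
  span PQ: triangular load, peak 36.75: 7w₀L³/(360EI) = 951.1/EI
  span QR: point load 46.8 at a = 9.6: Pab(L + b)/(6LEI) = 215.7/EI
  span QR: point load 53.1 at a = 2.4: Pab(L + b)/(6LEI) = 367/EI
  relative rotation θ_0 = (3447 + 582.7)/EI = 4029/EI
A unit hogging moment at Q produces rotation L₁/(3EI) + L₂/(3EI) = 7.667/EI.
Compatibility: M_Q·(L₁+L₂)/(3EI) = θ_0, giving M_Q = 525.6 kip·ft (hogging).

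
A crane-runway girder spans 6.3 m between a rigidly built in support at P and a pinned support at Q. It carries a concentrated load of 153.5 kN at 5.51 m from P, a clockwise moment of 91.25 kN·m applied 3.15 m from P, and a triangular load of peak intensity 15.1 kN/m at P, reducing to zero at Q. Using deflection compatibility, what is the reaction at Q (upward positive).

Remove the prop at Q; the released (primary) structure is a cantilever built in at P.
Primary-structure tip deflection at Q by superposition:
  point load 153.5 at a = 5.51: Pa²(3L − a)/(6EI) = 10400/EI
  clockwise couple 91.25 at a = 3.15: M₀a(2L − a)/(2EI) = 1358/EI
  triangular load, peak 15.1 at the fixed end: w₀L⁴/(30EI) = 792.9/EI
  δ_0 = 12551/EI
Flexibility coefficient — unit upward force at Q: δ_{QQ} = L³/(3EI) = 83.35/EI.
Compatibility at Q: δ_0 − R_Q·δ_{QQ} = 0, so R_Q = 12551/83.35 = 150.6 kN.

R_Q = 150.6 kN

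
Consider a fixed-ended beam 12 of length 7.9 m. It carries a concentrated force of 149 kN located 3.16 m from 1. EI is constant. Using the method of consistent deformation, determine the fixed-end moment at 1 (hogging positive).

M_1 = 169.5 kN·m

Release both end moments; the primary structure is a simply-supported span 12 with redundants M_1 and M_2.
On the primary (simply-supported) span, the end slopes from the loading are:
  at 1: point load 149 at a = 3.16: Pab(L + b)/(6LEI) = 595.1/EI
  at 2: point load 149 at a = 3.16: Pab(L + a)/(6LEI) = 520.7/EI
  θ_10 = 595.1/EI,  θ_20 = 520.7/EI
Flexibility coefficients: a unit moment at one end gives L/(3EI) there and L/(6EI) at the far end, so f₁₁ = f₂₂ = 2.633/EI and f₁₂ = f₂₁ = 1.317/EI.
Compatibility — zero rotation at each built-in end:
  2.633 M_1 + 1.317 M_2 = 595.1
  1.317 M_1 + 2.633 M_2 = 520.7
Solving the pair gives M_1 = 169.5 kN·m and M_2 = 113 kN·m (hogging).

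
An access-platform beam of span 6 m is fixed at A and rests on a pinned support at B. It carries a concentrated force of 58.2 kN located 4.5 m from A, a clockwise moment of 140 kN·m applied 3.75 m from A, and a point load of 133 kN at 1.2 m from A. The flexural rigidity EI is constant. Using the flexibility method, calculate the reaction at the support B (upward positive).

R_B = 74.36 kN

Choose R_B as the redundant. The primary structure is the cantilever fixed at A.
Downward deflection at the released point B due to the loads:
  point load 58.2 at a = 4.5: Pa²(3L − a)/(6EI) = 2652/EI
  clockwise couple 140 at a = 3.75: M₀a(2L − a)/(2EI) = 2166/EI
  point load 133 at a = 1.2: Pa²(3L − a)/(6EI) = 536.3/EI
  δ_0 = 5354/EI
Tip deflection under a unit load at B: L³/(3EI) = 72/EI.
The prop prevents deflection at B: R_B = δ_0/δ_{BB} = 5354/72 = 74.36 kN.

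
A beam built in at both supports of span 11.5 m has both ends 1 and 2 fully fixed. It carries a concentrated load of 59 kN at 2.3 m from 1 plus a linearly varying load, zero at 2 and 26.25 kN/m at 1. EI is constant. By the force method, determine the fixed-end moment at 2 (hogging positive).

M_2 = 137.4 kN·m

Release both end moments; the primary structure is a simply-supported span 12 with redundants M_1 and M_2.
On the primary (simply-supported) span, the end slopes from the loading are:
  at 1: point load 59 at a = 2.3: Pab(L + b)/(6LEI) = 374.5/EI
  at 2: point load 59 at a = 2.3: Pab(L + a)/(6LEI) = 249.7/EI
  at 1: triangular load, peak 26.25: w₀L³/(45EI) = 887.2/EI
  at 2: triangular load, peak 26.25: 7w₀L³/(360EI) = 776.3/EI
  θ_10 = 1262/EI,  θ_20 = 1026/EI
Flexibility coefficients: a unit moment at one end gives L/(3EI) there and L/(6EI) at the far end, so f₁₁ = f₂₂ = 3.833/EI and f₁₂ = f₂₁ = 1.917/EI.
Compatibility — zero rotation at each built-in end:
  3.833 M_1 + 1.917 M_2 = 1262
  1.917 M_1 + 3.833 M_2 = 1026
Solving the pair gives M_1 = 260.4 kN·m and M_2 = 137.4 kN·m (hogging).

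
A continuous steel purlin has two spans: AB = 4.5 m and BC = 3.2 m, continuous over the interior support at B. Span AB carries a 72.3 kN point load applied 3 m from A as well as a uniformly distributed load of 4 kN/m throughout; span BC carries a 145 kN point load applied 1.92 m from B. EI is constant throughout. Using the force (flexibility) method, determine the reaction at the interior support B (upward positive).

R_B = 154.5 kN

Insert a hinge at B; M_B is the redundant, and each span becomes simply supported.
End slopes at the hinge B, treating each span as simply supported:
  span AB: point load 72.3 at a = 3: Pab(L + a)/(6LEI) = 90.38/EI
  span AB: UDL 4: wL³/(24EI) = 15.19/EI
  span BC: point load 145 at a = 1.92: Pab(L + b)/(6LEI) = 83.15/EI
  relative rotation θ_0 = (105.6 + 83.15)/EI = 188.7/EI
A unit hogging moment at B produces rotation L₁/(3EI) + L₂/(3EI) = 2.567/EI.
Slope continuity at B: θ_0 = M_B·2.567/EI, so M_B = 188.7/2.567 = 73.52 kN·m (hogging).
Span AB, ΣM about A with M_B applied at B: R_B^{AB}·4.5 = 257.4 + 73.52, so R_B^{AB} = 73.54 kN and R_A = 90.3 − 73.54 = 16.76 kN.
Span BC, ΣM about C: R_B^{BC}·3.2 = 185.6 + 73.52, so R_B^{BC} = 80.98 kN and R_C = 145 − 80.98 = 64.02 kN.
R_B = 73.54 + 80.98 = 154.5 kN.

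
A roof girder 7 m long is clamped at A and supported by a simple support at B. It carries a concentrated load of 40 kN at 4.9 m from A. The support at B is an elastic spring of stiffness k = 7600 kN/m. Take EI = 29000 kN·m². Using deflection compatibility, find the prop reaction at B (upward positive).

R_B = 21.81 kN

Choose R_B as the redundant. The primary structure is the cantilever fixed at A.
Primary-structure tip deflection at B by superposition:
  point load 40 at a = 4.9: Pa²(3L − a)/(6EI) = 2577/EI
Tip deflection under a unit load at B: L³/(3EI) = 114.3/EI.
With EI = 29000 kN·m²: δ_0 = 0.088865 m and δ_{BB} = 0.003943 m/kN.
Compatibility — the spring shortens by R_B/k under the reaction it provides: δ_0 − R_B·δ_{BB} = R_B/k. With 1/k = 0.000132 m/kN, R_B = δ_0 / (δ_{BB} + 1/k) = 0.088865 / (0.003943 + 0.000132) = 21.81 kN.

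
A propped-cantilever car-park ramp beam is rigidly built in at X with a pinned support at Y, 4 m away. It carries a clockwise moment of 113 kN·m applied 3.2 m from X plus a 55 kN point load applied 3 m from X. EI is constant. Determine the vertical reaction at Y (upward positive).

R_Y = 75.48 kN

Take the reaction at Y as the redundant and release it; the primary structure is a cantilever fixed at X.
Deflection at Y on the released cantilever, summing each load's contribution:
  clockwise couple 113 at a = 3.2: M₀a(2L − a)/(2EI) = 867.8/EI
  point load 55 at a = 3: Pa²(3L − a)/(6EI) = 742.5/EI
  δ_0 = 1610/EI
Tip deflection under a unit load at Y: L³/(3EI) = 21.33/EI.
The prop prevents deflection at Y: R_Y = δ_0/δ_{YY} = 1610/21.33 = 75.48 kN.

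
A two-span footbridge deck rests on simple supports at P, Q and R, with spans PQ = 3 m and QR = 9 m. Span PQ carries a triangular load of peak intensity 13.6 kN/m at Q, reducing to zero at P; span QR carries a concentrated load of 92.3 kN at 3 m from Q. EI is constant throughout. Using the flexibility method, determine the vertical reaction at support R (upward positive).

Insert a hinge at Q; M_Q is the redundant, and each span becomes simply supported.
End slopes at the hinge Q, treating each span as simply supported:
  span PQ: triangular load, peak 13.6: w₀L³/(45EI) = 8.16/EI
  span QR: point load 92.3 at a = 3: Pab(L + b)/(6LEI) = 461.5/EI
  relative rotation θ_0 = (8.16 + 461.5)/EI = 469.7/EI
A unit hogging moment at Q produces rotation L₁/(3EI) + L₂/(3EI) = 4/EI.
Compatibility: M_Q·(L₁+L₂)/(3EI) = θ_0, giving M_Q = 117.4 kN·m (hogging).
Span QR, ΣM about R: R_Q^{QR}·9 = 553.8 + 117.4, so R_Q^{QR} = 74.58 kN and R_R = 92.3 − 74.58 = 17.72 kN.

R_R = 17.72 kN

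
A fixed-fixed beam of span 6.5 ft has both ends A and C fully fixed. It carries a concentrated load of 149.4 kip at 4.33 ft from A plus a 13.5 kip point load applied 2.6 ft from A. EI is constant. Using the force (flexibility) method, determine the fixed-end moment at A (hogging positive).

M_A = 84.74 kip·ft

Take the two fixed-end moments M_A, M_C as redundants; the released structure is the simple span AC.
End rotations of the released simple span under the applied load (×1/EI):
  at A: point load 149.4 at a = 4.33: Pab(L + b)/(6LEI) = 312.1/EI
  at C: point load 149.4 at a = 4.33: Pab(L + a)/(6LEI) = 389.8/EI
  at A: point load 13.5 at a = 2.6: Pab(L + b)/(6LEI) = 36.5/EI
  at C: point load 13.5 at a = 2.6: Pab(L + a)/(6LEI) = 31.94/EI
  θ_A0 = 348.6/EI,  θ_C0 = 421.8/EI
Flexibility coefficients: a unit moment at one end gives L/(3EI) there and L/(6EI) at the far end, so f₁₁ = f₂₂ = 2.167/EI and f₁₂ = f₂₁ = 1.083/EI.
Compatibility — zero rotation at each built-in end:
  2.167 M_A + 1.083 M_C = 348.6
  1.083 M_A + 2.167 M_C = 421.8
Solving the pair gives M_A = 84.74 kip·ft and M_C = 152.3 kip·ft (hogging).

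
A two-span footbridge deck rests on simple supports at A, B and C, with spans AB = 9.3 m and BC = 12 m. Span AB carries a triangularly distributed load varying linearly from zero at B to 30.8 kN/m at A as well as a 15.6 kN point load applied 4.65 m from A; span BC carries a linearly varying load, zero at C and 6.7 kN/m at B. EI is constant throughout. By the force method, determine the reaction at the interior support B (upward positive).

Insert a hinge at B; M_B is the redundant, and each span becomes simply supported.
Discontinuity in slope at B on the released structure — sum the simple-span end rotations:
  span AB: triangular load, peak 30.8: 7w₀L³/(360EI) = 481.7/EI
  span AB: point load 15.6 at a = 4.65: Pab(L + a)/(6LEI) = 84.33/EI
  span BC: triangular load, peak 6.7: w₀L³/(45EI) = 257.3/EI
  relative rotation θ_0 = (566 + 257.3)/EI = 823.3/EI
A unit hogging moment at B produces rotation L₁/(3EI) + L₂/(3EI) = 7.1/EI.
Slope continuity at B: θ_0 = M_B·7.1/EI, so M_B = 823.3/7.1 = 116 kN·m (hogging).
Span AB, ΣM about A with M_B applied at B: R_B^{AB}·9.3 = 516.5 + 116, so R_B^{AB} = 68.01 kN and R_A = 158.8 − 68.01 = 90.81 kN.
Span BC, ΣM about C: R_B^{BC}·12 = 321.6 + 116, so R_B^{BC} = 36.46 kN and R_C = 40.2 − 36.46 = 3.737 kN.
R_B = 68.01 + 36.46 = 104.5 kN.

R_B = 104.5 kN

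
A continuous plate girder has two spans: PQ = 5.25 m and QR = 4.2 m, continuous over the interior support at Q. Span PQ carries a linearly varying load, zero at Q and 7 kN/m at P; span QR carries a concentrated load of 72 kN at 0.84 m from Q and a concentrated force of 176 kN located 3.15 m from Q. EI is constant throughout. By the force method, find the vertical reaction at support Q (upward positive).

R_Q = 135.2 kN

Take M_Q as the redundant. Released structure: two simple spans PQ and QR with a hinge at Q.
End slopes at the hinge Q, treating each span as simply supported:
  span PQ: triangular load, peak 7: 7w₀L³/(360EI) = 19.7/EI
  span QR: point load 72 at a = 0.84: Pab(L + b)/(6LEI) = 60.96/EI
  span QR: point load 176 at a = 3.15: Pab(L + b)/(6LEI) = 121.3/EI
  relative rotation θ_0 = (19.7 + 182.2)/EI = 201.9/EI
A unit hogging moment at Q produces rotation L₁/(3EI) + L₂/(3EI) = 3.15/EI.
Compatibility: M_Q·(L₁+L₂)/(3EI) = θ_0, giving M_Q = 64.11 kN·m (hogging).
Span PQ, ΣM about P with M_Q applied at Q: R_Q^{PQ}·5.25 = 32.16 + 64.11, so R_Q^{PQ} = 18.34 kN and R_P = 18.38 − 18.34 = 0.03929 kN.
Span QR, ΣM about R: R_Q^{QR}·4.2 = 426.7 + 64.11, so R_Q^{QR} = 116.9 kN and R_R = 248 − 116.9 = 131.1 kN.
R_Q = 18.34 + 116.9 = 135.2 kN.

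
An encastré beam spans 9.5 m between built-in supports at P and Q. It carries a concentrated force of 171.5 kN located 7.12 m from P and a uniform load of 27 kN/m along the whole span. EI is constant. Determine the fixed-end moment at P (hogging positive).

M_P = 279.7 kN·m

Take the two fixed-end moments M_P, M_Q as redundants; the released structure is the simple span PQ.
Simple-span end rotations at P and Q under the given loads:
  at P: point load 171.5 at a = 7.12: Pab(L + b)/(6LEI) = 605.7/EI
  at Q: point load 171.5 at a = 7.12: Pab(L + a)/(6LEI) = 847.4/EI
  at P: UDL 27: wL³/(24EI) = 964.5/EI
  at Q: UDL 27: wL³/(24EI) = 964.5/EI
  θ_P0 = 1570/EI,  θ_Q0 = 1812/EI
Flexibility coefficients: a unit moment at one end gives L/(3EI) there and L/(6EI) at the far end, so f₁₁ = f₂₂ = 3.167/EI and f₁₂ = f₂₁ = 1.583/EI.
Compatibility — zero rotation at each built-in end:
  3.167 M_P + 1.583 M_Q = 1570
  1.583 M_P + 3.167 M_Q = 1812
Solving the pair gives M_P = 279.7 kN·m and M_Q = 432.3 kN·m (hogging).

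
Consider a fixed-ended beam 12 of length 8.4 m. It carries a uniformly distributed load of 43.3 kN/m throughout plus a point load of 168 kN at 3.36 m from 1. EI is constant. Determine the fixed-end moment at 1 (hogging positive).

Release both end moments; the primary structure is a simply-supported span 12 with redundants M_1 and M_2.
End rotations of the released simple span under the applied load (×1/EI):
  at 1: UDL 43.3: wL³/(24EI) = 1069/EI
  at 2: UDL 43.3: wL³/(24EI) = 1069/EI
  at 1: point load 168 at a = 3.36: Pab(L + b)/(6LEI) = 758.7/EI
  at 2: point load 168 at a = 3.36: Pab(L + a)/(6LEI) = 663.8/EI
  θ_10 = 1828/EI,  θ_20 = 1733/EI
Flexibility coefficients: a unit moment at one end gives L/(3EI) there and L/(6EI) at the far end, so f₁₁ = f₂₂ = 2.8/EI and f₁₂ = f₂₁ = 1.4/EI.
Compatibility — zero rotation at each built-in end:
  2.8 M_1 + 1.4 M_2 = 1828
  1.4 M_1 + 2.8 M_2 = 1733
Solving the pair gives M_1 = 457.8 kN·m and M_2 = 390.1 kN·m (hogging).

M_1 = 457.8 kN·m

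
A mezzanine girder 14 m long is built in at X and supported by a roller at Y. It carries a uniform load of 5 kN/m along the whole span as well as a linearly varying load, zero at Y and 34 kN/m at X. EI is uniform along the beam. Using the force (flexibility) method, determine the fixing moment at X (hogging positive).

M_X = 566.8 kN·m

Remove the prop at Y; the released (primary) structure is a cantilever built in at X.
Free-end deflection of the primary structure under the applied loading (downward +):
  UDL 5: wL⁴/(8EI) = 24010/EI
  triangular load, peak 34 at the fixed end: w₀L⁴/(30EI) = 43538/EI
  δ_0 = 67548/EI
Tip deflection under a unit load at Y: L³/(3EI) = 914.7/EI.
The prop prevents deflection at Y: R_Y = δ_0/δ_{YY} = 67548/914.7 = 73.85 kN.
Moment equilibrium about X: M_X = Σ(load moments about X) − R_Y·L = 1601 − 73.85×14 = 566.8 kN·m.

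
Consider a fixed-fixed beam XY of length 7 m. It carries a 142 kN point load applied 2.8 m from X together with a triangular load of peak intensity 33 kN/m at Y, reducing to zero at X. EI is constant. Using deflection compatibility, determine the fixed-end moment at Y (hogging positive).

M_Y = 176.3 kN·m

Release both end moments; the primary structure is a simply-supported span XY with redundants M_X and M_Y.
End rotations of the released simple span under the applied load (×1/EI):
  at X: point load 142 at a = 2.8: Pab(L + b)/(6LEI) = 445.3/EI
  at Y: point load 142 at a = 2.8: Pab(L + a)/(6LEI) = 389.6/EI
  at X: triangular load, peak 33: 7w₀L³/(360EI) = 220.1/EI
  at Y: triangular load, peak 33: w₀L³/(45EI) = 251.5/EI
  θ_X0 = 665.4/EI,  θ_Y0 = 641.2/EI
Flexibility coefficients: a unit moment at one end gives L/(3EI) there and L/(6EI) at the far end, so f₁₁ = f₂₂ = 2.333/EI and f₁₂ = f₂₁ = 1.167/EI.
Compatibility — zero rotation at each built-in end:
  2.333 M_X + 1.167 M_Y = 665.4
  1.167 M_X + 2.333 M_Y = 641.2
Solving the pair gives M_X = 197 kN·m and M_Y = 176.3 kN·m (hogging).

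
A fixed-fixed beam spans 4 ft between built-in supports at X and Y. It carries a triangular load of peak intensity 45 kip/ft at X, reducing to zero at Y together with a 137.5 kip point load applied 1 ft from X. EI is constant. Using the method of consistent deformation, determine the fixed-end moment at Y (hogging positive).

M_Y = 49.78 kip·ft

Take the two fixed-end moments M_X, M_Y as redundants; the released structure is the simple span XY.
Simple-span end rotations at X and Y under the given loads:
  at X: triangular load, peak 45: w₀L³/(45EI) = 64/EI
  at Y: triangular load, peak 45: 7w₀L³/(360EI) = 56/EI
  at X: point load 137.5 at a = 1: Pab(L + b)/(6LEI) = 120.3/EI
  at Y: point load 137.5 at a = 1: Pab(L + a)/(6LEI) = 85.94/EI
  θ_X0 = 184.3/EI,  θ_Y0 = 141.9/EI
Flexibility coefficients: a unit moment at one end gives L/(3EI) there and L/(6EI) at the far end, so f₁₁ = f₂₂ = 1.333/EI and f₁₂ = f₂₁ = 0.6667/EI.
Compatibility — zero rotation at each built-in end:
  1.333 M_X + 0.6667 M_Y = 184.3
  0.6667 M_X + 1.333 M_Y = 141.9
Solving the pair gives M_X = 113.3 kip·ft and M_Y = 49.78 kip·ft (hogging).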